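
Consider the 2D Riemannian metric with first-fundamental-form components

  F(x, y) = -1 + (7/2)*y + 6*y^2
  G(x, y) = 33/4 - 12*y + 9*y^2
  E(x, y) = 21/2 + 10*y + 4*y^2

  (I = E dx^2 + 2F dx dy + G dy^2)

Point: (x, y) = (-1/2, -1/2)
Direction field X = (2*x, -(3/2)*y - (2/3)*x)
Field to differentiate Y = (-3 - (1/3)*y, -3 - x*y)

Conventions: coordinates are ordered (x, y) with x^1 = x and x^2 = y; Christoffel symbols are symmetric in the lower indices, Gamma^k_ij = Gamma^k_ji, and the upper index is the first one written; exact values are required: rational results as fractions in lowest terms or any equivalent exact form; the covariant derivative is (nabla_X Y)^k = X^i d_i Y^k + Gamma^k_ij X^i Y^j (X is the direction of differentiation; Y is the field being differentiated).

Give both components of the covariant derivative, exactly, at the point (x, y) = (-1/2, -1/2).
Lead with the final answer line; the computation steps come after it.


Answer: (nabla_X Y)^x = 174635/121752, (nabla_X Y)^y = 38617/20292

E = 13/2, F = -5/4, G = 33/2 at the point
E_x = 0, E_y = 6, F_x = 0, F_y = -5/2, G_x = 0, G_y = -21
EG - F^2 = 1691/16;  g^inv = (16/1691) * [[33/2, 5/4], [5/4, 13/2]]
first-kind symbols [ij,l] = (1/2)(d_i g_jl + d_j g_il - d_l g_ij): [xx,x] = E_x/2 = 0, [xx,y] = F_x - E_y/2 = -3, [xy,x] = E_y/2 = 3, [xy,y] = G_x/2 = 0, [yy,x] = F_y - G_x/2 = -5/2, [yy,y] = G_y/2 = -21/2
Gamma^x_ij = (G*[ij,x] - F*[ij,y])/(EG - F^2), Gamma^y_ij = (E*[ij,y] - F*[ij,x])/(EG - F^2)
Gamma_xxx = -60/1691, Gamma_xxy = 792/1691, Gamma_xyy = -870/1691, Gamma_yxx = -312/1691, Gamma_yxy = 60/1691, Gamma_yyy = -1142/1691
X = (-1, 13/12), Y = (-17/6, -13/4) at the point


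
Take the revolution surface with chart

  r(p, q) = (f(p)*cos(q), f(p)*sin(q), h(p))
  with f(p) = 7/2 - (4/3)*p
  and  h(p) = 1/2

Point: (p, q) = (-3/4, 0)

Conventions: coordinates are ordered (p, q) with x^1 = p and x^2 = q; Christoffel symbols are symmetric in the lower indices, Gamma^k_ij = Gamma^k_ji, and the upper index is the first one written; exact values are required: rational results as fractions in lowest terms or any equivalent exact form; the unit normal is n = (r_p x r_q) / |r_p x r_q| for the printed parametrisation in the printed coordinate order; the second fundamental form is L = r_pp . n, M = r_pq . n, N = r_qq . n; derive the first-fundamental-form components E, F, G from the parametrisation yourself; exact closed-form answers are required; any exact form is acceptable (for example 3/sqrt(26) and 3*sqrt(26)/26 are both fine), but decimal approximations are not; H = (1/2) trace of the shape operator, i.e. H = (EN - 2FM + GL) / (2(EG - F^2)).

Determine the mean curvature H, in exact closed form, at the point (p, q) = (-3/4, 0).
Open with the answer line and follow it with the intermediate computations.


Answer: H = 0

f = 9/2, f' = -4/3, f'' = 0, h' = 0, h'' = 0
E = 16/9, F = 0, G = 81/4; answer radicand W^2 = 16/9
unnormalised second-form numerators: l = 0, m = 0, n = 0; L = l/sqrt(16/9), and similarly M = m/sqrt(W^2), N = n/sqrt(W^2)
H = (E*n - 2*F*m + G*l) / (2*(EG - F^2)*sqrt(W^2)); E*n - 2*F*m + G*l = 0, EG - F^2 = 36, so H = (0)/sqrt(16/9)


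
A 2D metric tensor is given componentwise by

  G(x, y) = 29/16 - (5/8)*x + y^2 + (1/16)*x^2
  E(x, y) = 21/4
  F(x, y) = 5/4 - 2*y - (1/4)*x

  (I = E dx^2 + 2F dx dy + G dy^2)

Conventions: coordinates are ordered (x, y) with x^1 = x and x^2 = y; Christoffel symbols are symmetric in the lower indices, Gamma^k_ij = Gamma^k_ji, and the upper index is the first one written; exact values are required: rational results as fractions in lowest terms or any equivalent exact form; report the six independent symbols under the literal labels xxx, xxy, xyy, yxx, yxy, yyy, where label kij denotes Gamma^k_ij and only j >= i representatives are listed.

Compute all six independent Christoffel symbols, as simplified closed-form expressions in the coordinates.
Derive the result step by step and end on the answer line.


E = 21/4; F = 5/4 - 2*y - (1/4)*x; G = 29/16 - (5/8)*x + y^2 + (1/16)*x^2
Gamma^k_ij = (1/2) g^{kl} (d_i g_jl + d_j g_il - d_l g_ij), with g^inv = (1/(EG-F^2)) [[G, -F], [-F, E]]
first partials: E_x = 0, E_y = 0, F_x = -1/4, F_y = -2, G_x = -5/8 + (1/8)*x, G_y = 2*y
D = EG - F^2 = 509/64 + 5*y - (85/32)*x + (5/4)*y^2 - x*y + (17/64)*x^2
expanded: Gamma^x_xx = (G E_x - 2F F_x + F E_y)/(2D), Gamma^x_xy = (G E_y - F G_x)/(2D), Gamma^x_yy = (2G F_y - G G_x - F G_y)/(2D), Gamma^y_xx = (2E F_x - E E_y - F E_x)/(2D), Gamma^y_xy = (E G_x - F E_y)/(2D), Gamma^y_yy = (E G_y - 2F F_y + F G_x)/(2D); substitute and cancel common factors

Answer: Gamma_xxx = (-4*x - 32*y + 20)/(17*x^2 - 64*x*y - 170*x + 80*y^2 + 320*y + 509), Gamma_xxy = (x^2 + 8*x*y - 10*x - 40*y + 25)/(17*x^2 - 64*x*y - 170*x + 80*y^2 + 320*y + 509), Gamma_xyy = (-x^3 - 17*x^2 - 16*x*y^2 + 64*x*y + 241*x + 80*y^2 - 320*y - 783)/(68*x^2 - 256*x*y - 680*x + 320*y^2 + 1280*y + 2036), Gamma_yxx = -84/(17*x^2 - 64*x*y - 170*x + 80*y^2 + 320*y + 509), Gamma_yxy = (21*x - 105)/(17*x^2 - 64*x*y - 170*x + 80*y^2 + 320*y + 509), Gamma_yyy = (-x^2 - 8*x*y - 22*x + 120*y + 135)/(17*x^2 - 64*x*y - 170*x + 80*y^2 + 320*y + 509)


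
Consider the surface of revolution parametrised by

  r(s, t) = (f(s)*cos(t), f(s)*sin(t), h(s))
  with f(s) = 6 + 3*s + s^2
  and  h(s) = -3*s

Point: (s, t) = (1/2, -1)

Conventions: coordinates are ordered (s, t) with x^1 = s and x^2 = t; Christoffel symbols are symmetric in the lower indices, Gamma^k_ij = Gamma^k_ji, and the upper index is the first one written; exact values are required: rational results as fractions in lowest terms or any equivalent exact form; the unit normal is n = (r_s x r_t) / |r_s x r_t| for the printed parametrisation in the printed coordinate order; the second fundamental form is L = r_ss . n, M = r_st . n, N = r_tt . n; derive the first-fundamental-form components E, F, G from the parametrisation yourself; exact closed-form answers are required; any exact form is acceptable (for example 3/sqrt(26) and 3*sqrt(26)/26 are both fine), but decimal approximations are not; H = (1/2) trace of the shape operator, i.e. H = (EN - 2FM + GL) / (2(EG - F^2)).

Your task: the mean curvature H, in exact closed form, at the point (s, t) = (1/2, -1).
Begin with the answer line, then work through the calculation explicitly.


Answer: H = -57/3875

f = 31/4, f' = 4, f'' = 2, h' = -3, h'' = 0
E = 25, F = 0, G = 961/16; answer radicand W^2 = 25
unnormalised second-form numerators: l = 6, m = 0, n = -93/4; L = l/sqrt(25), and similarly M = m/sqrt(W^2), N = n/sqrt(W^2)
H = (E*n - 2*F*m + G*l) / (2*(EG - F^2)*sqrt(W^2)); E*n - 2*F*m + G*l = -1767/8, EG - F^2 = 24025/16, so H = (-57/775)/sqrt(25)


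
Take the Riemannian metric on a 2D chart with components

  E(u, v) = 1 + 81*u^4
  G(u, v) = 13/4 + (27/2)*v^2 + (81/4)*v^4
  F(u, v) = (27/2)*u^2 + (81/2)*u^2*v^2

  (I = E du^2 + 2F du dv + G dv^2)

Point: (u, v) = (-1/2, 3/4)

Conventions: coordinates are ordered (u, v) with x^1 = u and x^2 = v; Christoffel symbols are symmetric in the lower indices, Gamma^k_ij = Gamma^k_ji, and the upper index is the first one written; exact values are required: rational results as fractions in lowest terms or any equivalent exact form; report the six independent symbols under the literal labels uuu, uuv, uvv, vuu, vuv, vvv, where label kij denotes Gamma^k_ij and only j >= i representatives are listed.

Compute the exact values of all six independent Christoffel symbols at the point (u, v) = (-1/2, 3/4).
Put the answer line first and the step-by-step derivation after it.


Answer: Gamma_uuu = -20736/22849, Gamma_uuv = 0, Gamma_uvv = 15552/22849, Gamma_vuu = -37152/22849, Gamma_vuv = 0, Gamma_vvv = 27864/22849

E = 97/16, F = 1161/128, G = 17665/1024 at the point
E_u = -81/2, E_v = 0, F_u = -1161/32, F_v = 243/16, G_u = 0, G_v = 3483/64
EG - F^2 = 22849/1024;  g^inv = (1024/22849) * [[17665/1024, -1161/128], [-1161/128, 97/16]]
first-kind symbols [ij,l] = (1/2)(d_i g_jl + d_j g_il - d_l g_ij): [uu,u] = E_u/2 = -81/4, [uu,v] = F_u - E_v/2 = -1161/32, [uv,u] = E_v/2 = 0, [uv,v] = G_u/2 = 0, [vv,u] = F_v - G_u/2 = 243/16, [vv,v] = G_v/2 = 3483/128
Gamma^u_ij = (G*[ij,u] - F*[ij,v])/(EG - F^2), Gamma^v_ij = (E*[ij,v] - F*[ij,u])/(EG - F^2)


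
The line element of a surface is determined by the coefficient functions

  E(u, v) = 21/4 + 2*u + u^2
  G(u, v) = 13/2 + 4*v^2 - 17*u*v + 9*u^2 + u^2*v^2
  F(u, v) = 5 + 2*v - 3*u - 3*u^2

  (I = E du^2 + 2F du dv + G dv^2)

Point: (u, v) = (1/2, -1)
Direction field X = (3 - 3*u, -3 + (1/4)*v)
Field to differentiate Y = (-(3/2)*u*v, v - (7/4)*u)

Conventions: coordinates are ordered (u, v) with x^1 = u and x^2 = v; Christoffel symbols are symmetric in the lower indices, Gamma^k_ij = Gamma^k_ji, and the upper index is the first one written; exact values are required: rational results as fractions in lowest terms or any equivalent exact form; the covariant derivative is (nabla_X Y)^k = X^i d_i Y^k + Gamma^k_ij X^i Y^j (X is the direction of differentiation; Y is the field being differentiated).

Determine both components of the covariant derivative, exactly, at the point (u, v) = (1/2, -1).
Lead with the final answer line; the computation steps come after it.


Answer: (nabla_X Y)^u = -46137/8908, (nabla_X Y)^v = -411565/35632

E = 13/2, F = 3/4, G = 43/2 at the point
E_u = 3, E_v = 0, F_u = -6, F_v = 2, G_u = 27, G_v = -17
EG - F^2 = 2227/16;  g^inv = (16/2227) * [[43/2, -3/4], [-3/4, 13/2]]
first-kind symbols [ij,l] = (1/2)(d_i g_jl + d_j g_il - d_l g_ij): [uu,u] = E_u/2 = 3/2, [uu,v] = F_u - E_v/2 = -6, [uv,u] = E_v/2 = 0, [uv,v] = G_u/2 = 27/2, [vv,u] = F_v - G_u/2 = -23/2, [vv,v] = G_v/2 = -17/2
Gamma^u_ij = (G*[ij,u] - F*[ij,v])/(EG - F^2), Gamma^v_ij = (E*[ij,v] - F*[ij,u])/(EG - F^2)
Gamma_uuu = 588/2227, Gamma_uuv = -162/2227, Gamma_uvv = -3854/2227, Gamma_vuu = -642/2227, Gamma_vuv = 1404/2227, Gamma_vvv = -746/2227
X = (3/2, -13/4), Y = (3/4, -15/8) at the point


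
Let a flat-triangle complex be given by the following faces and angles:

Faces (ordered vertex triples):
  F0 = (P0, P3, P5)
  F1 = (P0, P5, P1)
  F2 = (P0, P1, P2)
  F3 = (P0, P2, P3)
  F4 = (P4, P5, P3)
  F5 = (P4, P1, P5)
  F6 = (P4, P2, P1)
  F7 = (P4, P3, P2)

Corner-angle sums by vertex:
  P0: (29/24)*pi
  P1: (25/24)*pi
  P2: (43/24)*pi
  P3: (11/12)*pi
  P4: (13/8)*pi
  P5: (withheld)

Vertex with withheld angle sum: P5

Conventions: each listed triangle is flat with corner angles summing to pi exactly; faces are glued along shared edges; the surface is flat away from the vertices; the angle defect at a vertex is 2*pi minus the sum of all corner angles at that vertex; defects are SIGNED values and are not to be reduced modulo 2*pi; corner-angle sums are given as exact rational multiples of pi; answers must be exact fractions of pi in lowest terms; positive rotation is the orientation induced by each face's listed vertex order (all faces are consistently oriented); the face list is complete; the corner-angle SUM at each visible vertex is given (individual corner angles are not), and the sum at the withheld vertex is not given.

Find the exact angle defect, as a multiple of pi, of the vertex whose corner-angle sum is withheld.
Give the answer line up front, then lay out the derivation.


Answer: defect(P5) = (7/12)*pi

V = 6, E = 12, F = 8; chi = V - E + F = 2
Gauss-Bonnet: total defect = 2*pi*chi = 4*pi; visible defects sum to (41/12)*pi


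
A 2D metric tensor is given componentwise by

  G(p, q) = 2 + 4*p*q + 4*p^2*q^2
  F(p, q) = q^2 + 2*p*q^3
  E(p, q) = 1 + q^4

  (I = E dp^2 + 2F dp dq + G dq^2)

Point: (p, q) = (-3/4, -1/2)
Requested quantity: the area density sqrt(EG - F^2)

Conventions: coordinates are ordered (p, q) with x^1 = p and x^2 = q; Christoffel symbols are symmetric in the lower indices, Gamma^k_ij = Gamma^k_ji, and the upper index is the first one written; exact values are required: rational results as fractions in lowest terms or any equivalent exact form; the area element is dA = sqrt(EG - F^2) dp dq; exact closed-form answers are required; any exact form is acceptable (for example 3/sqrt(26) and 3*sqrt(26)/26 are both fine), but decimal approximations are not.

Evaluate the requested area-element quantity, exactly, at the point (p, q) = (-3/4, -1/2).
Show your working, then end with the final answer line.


E = 17/16, F = 7/16, G = 65/16; EG - F^2 = 33/8

Answer: sqrt(EG - F^2) = sqrt(66)/4


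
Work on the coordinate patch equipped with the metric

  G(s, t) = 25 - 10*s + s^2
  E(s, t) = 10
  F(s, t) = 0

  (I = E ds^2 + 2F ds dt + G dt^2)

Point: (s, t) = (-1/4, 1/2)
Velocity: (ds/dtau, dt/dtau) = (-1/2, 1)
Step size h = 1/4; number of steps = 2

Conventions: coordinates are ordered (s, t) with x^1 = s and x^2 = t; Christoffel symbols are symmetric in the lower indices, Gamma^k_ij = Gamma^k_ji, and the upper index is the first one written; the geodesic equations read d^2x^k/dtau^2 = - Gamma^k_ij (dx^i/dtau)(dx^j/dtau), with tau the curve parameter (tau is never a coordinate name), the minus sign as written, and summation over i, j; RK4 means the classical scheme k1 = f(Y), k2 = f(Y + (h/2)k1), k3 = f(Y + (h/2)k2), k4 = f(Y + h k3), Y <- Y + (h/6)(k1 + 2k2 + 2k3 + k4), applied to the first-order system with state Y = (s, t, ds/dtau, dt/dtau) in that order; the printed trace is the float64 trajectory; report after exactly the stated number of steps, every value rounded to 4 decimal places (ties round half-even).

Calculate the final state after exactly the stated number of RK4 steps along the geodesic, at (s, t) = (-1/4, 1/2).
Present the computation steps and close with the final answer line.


f(Y) = (ds/dtau, dt/dtau, -Gamma^s_ij Y'^i Y'^j, -Gamma^t_ij Y'^i Y'^j) with the Gammas evaluated at the stage position; h = 0.250000; intermediate values shown to 6 dp
step 0: s = -0.2500, t = 0.5000, ds/dtau = -0.5000, dt/dtau = 1.0000
step 1:
  k1: at (s, t) = (-0.250000, 0.500000), (ds/dtau, dt/dtau) = (-0.500000, 1.000000); Gamma_sss = 0.000000, Gamma_sst = 0.000000, Gamma_stt = 0.525000, Gamma_tss = 0.000000, Gamma_tst = -0.190476, Gamma_ttt = 0.000000; k1 = (-0.500000, 1.000000, -0.525000, -0.190476)
  k2: at (s, t) = (-0.312500, 0.625000), (ds/dtau, dt/dtau) = (-0.565625, 0.976190); Gamma_sss = 0.000000, Gamma_sst = 0.000000, Gamma_stt = 0.531250, Gamma_tss = 0.000000, Gamma_tst = -0.188235, Gamma_ttt = 0.000000; k2 = (-0.565625, 0.976190, -0.506254, -0.207871)
  k3: at (s, t) = (-0.320703, 0.622024), (ds/dtau, dt/dtau) = (-0.563282, 0.974016); Gamma_sss = 0.000000, Gamma_sst = 0.000000, Gamma_stt = 0.532070, Gamma_tss = 0.000000, Gamma_tst = -0.187945, Gamma_ttt = 0.000000; k3 = (-0.563282, 0.974016, -0.504779, -0.206230)
  k4: at (s, t) = (-0.390820, 0.743504), (ds/dtau, dt/dtau) = (-0.626195, 0.948442); Gamma_sss = 0.000000, Gamma_sst = 0.000000, Gamma_stt = 0.539082, Gamma_tss = 0.000000, Gamma_tst = -0.185501, Gamma_ttt = 0.000000; k4 = (-0.626195, 0.948442, -0.484927, -0.220341)
  Y <- Y + (h/6)(k1 + 2k2 + 2k3 + k4): s = -0.3910, t = 0.7437, ds/dtau = -0.6263, dt/dtau = 0.9484
step 2:
  k1: at (s, t) = (-0.391000, 0.743702), (ds/dtau, dt/dtau) = (-0.626333, 0.948374); Gamma_sss = 0.000000, Gamma_sst = 0.000000, Gamma_stt = 0.539100, Gamma_tss = 0.000000, Gamma_tst = -0.185494, Gamma_ttt = 0.000000; k1 = (-0.626333, 0.948374, -0.484874, -0.220367)
  k2: at (s, t) = (-0.469292, 0.862249), (ds/dtau, dt/dtau) = (-0.686942, 0.920828); Gamma_sss = 0.000000, Gamma_sst = 0.000000, Gamma_stt = 0.546929, Gamma_tss = 0.000000, Gamma_tst = -0.182839, Gamma_ttt = 0.000000; k2 = (-0.686942, 0.920828, -0.463755, -0.231312)
  k3: at (s, t) = (-0.476868, 0.858806), (ds/dtau, dt/dtau) = (-0.684302, 0.919460); Gamma_sss = 0.000000, Gamma_sst = 0.000000, Gamma_stt = 0.547687, Gamma_tss = 0.000000, Gamma_tst = -0.182586, Gamma_ttt = 0.000000; k3 = (-0.684302, 0.919460, -0.463018, -0.229762)
  k4: at (s, t) = (-0.562076, 0.973567), (ds/dtau, dt/dtau) = (-0.742088, 0.890934); Gamma_sss = 0.000000, Gamma_sst = 0.000000, Gamma_stt = 0.556208, Gamma_tss = 0.000000, Gamma_tst = -0.179789, Gamma_ttt = 0.000000; k4 = (-0.742088, 0.890934, -0.441497, -0.237735)
  Y <- Y + (h/6)(k1 + 2k2 + 2k3 + k4): s = -0.5623, t = 0.9737, ds/dtau = -0.7422, dt/dtau = 0.8909

Answer: s = -0.5623, t = 0.9737, ds/dtau = -0.7422, dt/dtau = 0.8909


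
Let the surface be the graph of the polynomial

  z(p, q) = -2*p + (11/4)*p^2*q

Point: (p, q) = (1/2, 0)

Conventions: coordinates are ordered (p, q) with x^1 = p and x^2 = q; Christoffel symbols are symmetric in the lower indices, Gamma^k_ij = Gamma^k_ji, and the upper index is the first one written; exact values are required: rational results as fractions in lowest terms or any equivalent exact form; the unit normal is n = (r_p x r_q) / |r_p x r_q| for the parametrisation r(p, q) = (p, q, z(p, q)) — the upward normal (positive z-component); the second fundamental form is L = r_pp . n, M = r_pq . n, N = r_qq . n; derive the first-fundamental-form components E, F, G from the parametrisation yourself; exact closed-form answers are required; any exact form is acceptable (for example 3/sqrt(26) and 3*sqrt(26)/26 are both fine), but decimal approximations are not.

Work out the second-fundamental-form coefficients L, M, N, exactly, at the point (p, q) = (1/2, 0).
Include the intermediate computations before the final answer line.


z_p = -2, z_q = 11/16, z_pp = 0, z_pq = 11/4, z_qq = 0
E = 5, F = -11/8, G = 377/256; answer radicand W^2 = 1401/256
unnormalised second-form numerators: l = 0, m = 11/4, n = 0; L = l/sqrt(1401/256), and similarly M = m/sqrt(W^2), N = n/sqrt(W^2)

Answer: L = 0, M = 44*sqrt(1401)/1401, N = 0


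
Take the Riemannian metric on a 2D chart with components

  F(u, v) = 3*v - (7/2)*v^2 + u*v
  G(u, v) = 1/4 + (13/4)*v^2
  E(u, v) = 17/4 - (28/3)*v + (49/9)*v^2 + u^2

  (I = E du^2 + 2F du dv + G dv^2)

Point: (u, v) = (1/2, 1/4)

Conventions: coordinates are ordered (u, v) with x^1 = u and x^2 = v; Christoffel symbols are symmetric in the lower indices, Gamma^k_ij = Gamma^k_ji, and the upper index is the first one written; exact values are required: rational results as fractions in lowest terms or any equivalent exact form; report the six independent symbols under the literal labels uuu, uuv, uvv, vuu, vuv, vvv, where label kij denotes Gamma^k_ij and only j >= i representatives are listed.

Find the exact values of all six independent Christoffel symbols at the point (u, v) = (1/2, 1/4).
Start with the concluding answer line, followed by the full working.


Answer: Gamma_uuu = -4854/1625, Gamma_uuv = -3451/1625, Gamma_uvv = 1197/3250, Gamma_vuu = 178028/14625, Gamma_vuv = 4998/1625, Gamma_vvv = 2047/1625

E = 361/144, F = 21/32, G = 29/64 at the point
E_u = 1, E_v = -119/18, F_u = 1/4, F_v = 7/4, G_u = 0, G_v = 13/8
EG - F^2 = 1625/2304;  g^inv = (2304/1625) * [[29/64, -21/32], [-21/32, 361/144]]
first-kind symbols [ij,l] = (1/2)(d_i g_jl + d_j g_il - d_l g_ij): [uu,u] = E_u/2 = 1/2, [uu,v] = F_u - E_v/2 = 32/9, [uv,u] = E_v/2 = -119/36, [uv,v] = G_u/2 = 0, [vv,u] = F_v - G_u/2 = 7/4, [vv,v] = G_v/2 = 13/16
Gamma^u_ij = (G*[ij,u] - F*[ij,v])/(EG - F^2), Gamma^v_ij = (E*[ij,v] - F*[ij,u])/(EG - F^2)


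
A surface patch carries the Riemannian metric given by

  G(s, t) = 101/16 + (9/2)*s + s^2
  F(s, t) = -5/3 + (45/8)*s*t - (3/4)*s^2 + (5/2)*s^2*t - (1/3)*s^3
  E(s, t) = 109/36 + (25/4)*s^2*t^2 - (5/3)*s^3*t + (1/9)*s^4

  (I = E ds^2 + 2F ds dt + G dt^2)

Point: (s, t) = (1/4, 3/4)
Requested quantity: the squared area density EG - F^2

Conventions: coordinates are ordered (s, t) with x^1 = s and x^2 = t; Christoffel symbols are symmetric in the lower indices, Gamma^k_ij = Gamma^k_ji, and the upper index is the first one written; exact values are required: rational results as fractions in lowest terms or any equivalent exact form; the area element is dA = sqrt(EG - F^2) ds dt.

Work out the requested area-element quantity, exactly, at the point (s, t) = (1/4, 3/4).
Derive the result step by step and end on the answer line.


E = 29753/9216, F = -35/64, G = 15/2; EG - F^2 = 293855/12288

Answer: EG - F^2 = 293855/12288


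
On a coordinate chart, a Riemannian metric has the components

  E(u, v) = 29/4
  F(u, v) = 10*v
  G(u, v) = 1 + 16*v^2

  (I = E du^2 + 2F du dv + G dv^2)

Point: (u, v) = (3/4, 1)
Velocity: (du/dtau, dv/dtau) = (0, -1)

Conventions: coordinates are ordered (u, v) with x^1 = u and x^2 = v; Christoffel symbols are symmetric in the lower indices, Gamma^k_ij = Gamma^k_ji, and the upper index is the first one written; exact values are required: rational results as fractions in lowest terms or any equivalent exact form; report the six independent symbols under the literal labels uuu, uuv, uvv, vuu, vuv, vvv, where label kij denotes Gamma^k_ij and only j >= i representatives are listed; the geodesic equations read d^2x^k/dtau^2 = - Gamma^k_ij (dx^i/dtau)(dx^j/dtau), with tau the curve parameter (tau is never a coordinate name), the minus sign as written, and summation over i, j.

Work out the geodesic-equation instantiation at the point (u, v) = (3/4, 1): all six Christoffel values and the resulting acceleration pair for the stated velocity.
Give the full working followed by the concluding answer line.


E = 29/4, F = 10, G = 17 at the point
E_u = 0, E_v = 0, F_u = 0, F_v = 10, G_u = 0, G_v = 32
EG - F^2 = 93/4;  g^inv = (4/93) * [[17, -10], [-10, 29/4]]
first-kind symbols [ij,l] = (1/2)(d_i g_jl + d_j g_il - d_l g_ij): [uu,u] = E_u/2 = 0, [uu,v] = F_u - E_v/2 = 0, [uv,u] = E_v/2 = 0, [uv,v] = G_u/2 = 0, [vv,u] = F_v - G_u/2 = 10, [vv,v] = G_v/2 = 16
Gamma^u_ij = (G*[ij,u] - F*[ij,v])/(EG - F^2), Gamma^v_ij = (E*[ij,v] - F*[ij,u])/(EG - F^2)
Gamma_uuu = 0, Gamma_uuv = 0, Gamma_uvv = 40/93, Gamma_vuu = 0, Gamma_vuv = 0, Gamma_vvv = 64/93
d^2u/dtau^2 = -(Gamma_uuu*(0)^2 + 2*Gamma_uuv*(0)*(-1) + Gamma_uvv*(-1)^2) = -40/93
d^2v/dtau^2 = -(Gamma_vuu*(0)^2 + 2*Gamma_vuv*(0)*(-1) + Gamma_vvv*(-1)^2) = -64/93

Answer: Gamma_uuu = 0, Gamma_uuv = 0, Gamma_uvv = 40/93, Gamma_vuu = 0, Gamma_vuv = 0, Gamma_vvv = 64/93; accelerations (d^2u/dtau^2, d^2v/dtau^2) = (-40/93, -64/93)


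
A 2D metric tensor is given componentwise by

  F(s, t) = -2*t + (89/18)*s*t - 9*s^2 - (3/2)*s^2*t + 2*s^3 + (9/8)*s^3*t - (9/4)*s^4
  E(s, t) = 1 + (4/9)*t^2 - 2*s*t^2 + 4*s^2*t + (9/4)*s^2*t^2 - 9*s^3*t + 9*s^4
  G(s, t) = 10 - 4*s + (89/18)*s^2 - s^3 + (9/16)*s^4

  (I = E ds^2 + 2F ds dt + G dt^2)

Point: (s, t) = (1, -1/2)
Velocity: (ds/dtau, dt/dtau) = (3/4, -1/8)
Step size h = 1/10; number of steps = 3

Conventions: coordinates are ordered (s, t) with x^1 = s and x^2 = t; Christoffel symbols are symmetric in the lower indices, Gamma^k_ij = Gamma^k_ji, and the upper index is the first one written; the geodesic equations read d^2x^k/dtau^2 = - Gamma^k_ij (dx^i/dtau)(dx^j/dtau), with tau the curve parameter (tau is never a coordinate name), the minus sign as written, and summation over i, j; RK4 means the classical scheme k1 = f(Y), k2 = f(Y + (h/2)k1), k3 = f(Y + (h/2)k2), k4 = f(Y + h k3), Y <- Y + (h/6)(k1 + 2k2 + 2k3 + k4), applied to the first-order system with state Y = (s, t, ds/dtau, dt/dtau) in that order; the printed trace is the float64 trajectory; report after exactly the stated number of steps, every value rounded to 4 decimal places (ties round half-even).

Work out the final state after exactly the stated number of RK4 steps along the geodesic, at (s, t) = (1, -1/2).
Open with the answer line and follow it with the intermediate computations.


Answer: s = 1.2010, t = -0.5180, ds/dtau = 0.6010, dt/dtau = -0.0092

f(Y) = (ds/dtau, dt/dtau, -Gamma^s_ij Y'^i Y'^j, -Gamma^t_ij Y'^i Y'^j) with the Gammas evaluated at the stage position; h = 0.100000; intermediate values shown to 6 dp
step 0: s = 1.0000, t = -0.5000, ds/dtau = 0.7500, dt/dtau = -0.1250
step 1:
  k1: at (s, t) = (1.000000, -0.500000), (ds/dtau, dt/dtau) = (0.750000, -0.125000); Gamma_sss = 1.039762, Gamma_sst = -0.128366, Gamma_stt = 0.000000, Gamma_tss = -0.938322, Gamma_tst = 0.115842, Gamma_ttt = 0.000000; k1 = (0.750000, -0.125000, -0.608935, 0.549526)
  k2: at (s, t) = (1.037500, -0.506250), (ds/dtau, dt/dtau) = (0.719553, -0.097524); Gamma_sss = 1.059929, Gamma_sst = -0.135001, Gamma_stt = 0.000000, Gamma_tss = -0.897484, Gamma_tst = 0.114310, Gamma_ttt = 0.000000; k2 = (0.719553, -0.097524, -0.567732, 0.480722)
  k3: at (s, t) = (1.035978, -0.504876), (ds/dtau, dt/dtau) = (0.721613, -0.100964); Gamma_sss = 1.058992, Gamma_sst = -0.134751, Gamma_stt = 0.000000, Gamma_tss = -0.899196, Gamma_tst = 0.114418, Gamma_ttt = 0.000000; k3 = (0.721613, -0.100964, -0.571080, 0.484907)
  k4: at (s, t) = (1.072161, -0.510096), (ds/dtau, dt/dtau) = (0.692892, -0.076509); Gamma_sss = 1.073588, Gamma_sst = -0.140435, Gamma_stt = 0.000000, Gamma_tss = -0.860036, Gamma_tst = 0.112500, Gamma_ttt = 0.000000; k4 = (0.692892, -0.076509, -0.530319, 0.424831)
  Y <- Y + (h/6)(k1 + 2k2 + 2k3 + k4): s = 1.0721, t = -0.5100, ds/dtau = 0.6931, dt/dtau = -0.0766
step 2:
  k1: at (s, t) = (1.072087, -0.509975), (ds/dtau, dt/dtau) = (0.693052, -0.076573); Gamma_sss = 1.073543, Gamma_sst = -0.140424, Gamma_stt = 0.000000, Gamma_tss = -0.860123, Gamma_tst = 0.112508, Gamma_ttt = 0.000000; k1 = (0.693052, -0.076573, -0.530550, 0.425077)
  k2: at (s, t) = (1.106740, -0.513803), (ds/dtau, dt/dtau) = (0.666525, -0.055319); Gamma_sss = 1.083252, Gamma_sst = -0.145207, Gamma_stt = 0.000000, Gamma_tss = -0.823320, Gamma_tst = 0.110364, Gamma_ttt = 0.000000; k2 = (0.666525, -0.055319, -0.491948, 0.373903)
  k3: at (s, t) = (1.105413, -0.512741), (ds/dtau, dt/dtau) = (0.668455, -0.057878); Gamma_sss = 1.082799, Gamma_sst = -0.145042, Gamma_stt = 0.000000, Gamma_tss = -0.824779, Gamma_tst = 0.110480, Gamma_ttt = 0.000000; k3 = (0.668455, -0.057878, -0.495052, 0.377086)
  k4: at (s, t) = (1.138933, -0.515763), (ds/dtau, dt/dtau) = (0.643547, -0.038864); Gamma_sss = 1.088863, Gamma_sst = -0.149108, Gamma_stt = 0.000000, Gamma_tss = -0.790093, Gamma_tst = 0.108195, Gamma_ttt = 0.000000; k4 = (0.643547, -0.038864, -0.458414, 0.332631)
  Y <- Y + (h/6)(k1 + 2k2 + 2k3 + k4): s = 1.1389, t = -0.5157, ds/dtau = 0.6437, dt/dtau = -0.0389
step 3:
  k1: at (s, t) = (1.138863, -0.515672), (ds/dtau, dt/dtau) = (0.643669, -0.038912); Gamma_sss = 1.088841, Gamma_sst = -0.149101, Gamma_stt = 0.000000, Gamma_tss = -0.790171, Gamma_tst = 0.108203, Gamma_ttt = 0.000000; k1 = (0.643669, -0.038912, -0.458587, 0.332796)
  k2: at (s, t) = (1.171047, -0.517618), (ds/dtau, dt/dtau) = (0.620740, -0.022272); Gamma_sss = 1.091786, Gamma_sst = -0.152504, Gamma_stt = 0.000000, Gamma_tss = -0.757966, Gamma_tst = 0.105875, Gamma_ttt = 0.000000; k2 = (0.620740, -0.022272, -0.424902, 0.294985)
  k3: at (s, t) = (1.169900, -0.516786), (ds/dtau, dt/dtau) = (0.622424, -0.024162); Gamma_sss = 1.091623, Gamma_sst = -0.152399, Gamma_stt = 0.000000, Gamma_tss = -0.759159, Gamma_tst = 0.105984, Gamma_ttt = 0.000000; k3 = (0.622424, -0.024162, -0.427492, 0.297295)
  k4: at (s, t) = (1.201105, -0.518088), (ds/dtau, dt/dtau) = (0.600920, -0.009182); Gamma_sss = 1.092240, Gamma_sst = -0.155276, Gamma_stt = 0.000000, Gamma_tss = -0.729033, Gamma_tst = 0.103641, Gamma_ttt = 0.000000; k4 = (0.600920, -0.009182, -0.396127, 0.264401)
  Y <- Y + (h/6)(k1 + 2k2 + 2k3 + k4): s = 1.2010, t = -0.5180, ds/dtau = 0.6010, dt/dtau = -0.0092


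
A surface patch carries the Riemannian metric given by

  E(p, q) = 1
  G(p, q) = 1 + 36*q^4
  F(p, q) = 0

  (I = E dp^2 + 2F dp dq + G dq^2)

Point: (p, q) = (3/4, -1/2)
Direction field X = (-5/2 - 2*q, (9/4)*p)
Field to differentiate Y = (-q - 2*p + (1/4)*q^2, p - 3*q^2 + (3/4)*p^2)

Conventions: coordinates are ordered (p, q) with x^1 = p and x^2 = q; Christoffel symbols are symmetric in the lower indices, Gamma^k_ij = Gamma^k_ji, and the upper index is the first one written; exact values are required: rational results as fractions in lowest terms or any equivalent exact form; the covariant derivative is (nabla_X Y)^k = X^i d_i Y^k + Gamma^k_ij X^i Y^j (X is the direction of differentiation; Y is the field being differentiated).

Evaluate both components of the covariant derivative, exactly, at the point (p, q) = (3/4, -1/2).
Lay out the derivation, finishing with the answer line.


E = 1, F = 0, G = 13/4 at the point
E_p = 0, E_q = 0, F_p = 0, F_q = 0, G_p = 0, G_q = -18
EG - F^2 = 13/4;  g^inv = (4/13) * [[13/4, 0], [0, 1]]
first-kind symbols [ij,l] = (1/2)(d_i g_jl + d_j g_il - d_l g_ij): [pp,p] = E_p/2 = 0, [pp,q] = F_p - E_q/2 = 0, [pq,p] = E_q/2 = 0, [pq,q] = G_p/2 = 0, [qq,p] = F_q - G_p/2 = 0, [qq,q] = G_q/2 = -9
Gamma^p_ij = (G*[ij,p] - F*[ij,q])/(EG - F^2), Gamma^q_ij = (E*[ij,q] - F*[ij,p])/(EG - F^2)
Gamma_ppp = 0, Gamma_ppq = 0, Gamma_pqq = 0, Gamma_qpp = 0, Gamma_qpq = 0, Gamma_qqq = -36/13
X = (-3/2, 27/16), Y = (-15/16, 27/64) at the point

Answer: (nabla_X Y)^p = 57/64, (nabla_X Y)^q = -321/3328


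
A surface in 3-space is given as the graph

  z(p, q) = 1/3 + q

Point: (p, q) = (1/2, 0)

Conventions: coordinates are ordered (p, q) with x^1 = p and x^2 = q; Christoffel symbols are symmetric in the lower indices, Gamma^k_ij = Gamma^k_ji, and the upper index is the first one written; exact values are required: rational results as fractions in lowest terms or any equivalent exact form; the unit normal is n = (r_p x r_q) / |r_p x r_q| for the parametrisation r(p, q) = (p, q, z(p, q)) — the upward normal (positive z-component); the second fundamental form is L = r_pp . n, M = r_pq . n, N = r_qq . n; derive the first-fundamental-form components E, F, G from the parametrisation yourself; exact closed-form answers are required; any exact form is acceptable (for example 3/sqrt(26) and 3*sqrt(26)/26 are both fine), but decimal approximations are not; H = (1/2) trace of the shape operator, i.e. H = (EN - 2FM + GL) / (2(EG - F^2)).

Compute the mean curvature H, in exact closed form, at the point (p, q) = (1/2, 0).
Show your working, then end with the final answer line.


z_p = 0, z_q = 1, z_pp = 0, z_pq = 0, z_qq = 0
E = 1, F = 0, G = 2; answer radicand W^2 = 2
unnormalised second-form numerators: l = 0, m = 0, n = 0; L = l/sqrt(2), and similarly M = m/sqrt(W^2), N = n/sqrt(W^2)
H = (E*n - 2*F*m + G*l) / (2*(EG - F^2)*sqrt(W^2)); E*n - 2*F*m + G*l = 0, EG - F^2 = 2, so H = (0)/sqrt(2)

Answer: H = 0


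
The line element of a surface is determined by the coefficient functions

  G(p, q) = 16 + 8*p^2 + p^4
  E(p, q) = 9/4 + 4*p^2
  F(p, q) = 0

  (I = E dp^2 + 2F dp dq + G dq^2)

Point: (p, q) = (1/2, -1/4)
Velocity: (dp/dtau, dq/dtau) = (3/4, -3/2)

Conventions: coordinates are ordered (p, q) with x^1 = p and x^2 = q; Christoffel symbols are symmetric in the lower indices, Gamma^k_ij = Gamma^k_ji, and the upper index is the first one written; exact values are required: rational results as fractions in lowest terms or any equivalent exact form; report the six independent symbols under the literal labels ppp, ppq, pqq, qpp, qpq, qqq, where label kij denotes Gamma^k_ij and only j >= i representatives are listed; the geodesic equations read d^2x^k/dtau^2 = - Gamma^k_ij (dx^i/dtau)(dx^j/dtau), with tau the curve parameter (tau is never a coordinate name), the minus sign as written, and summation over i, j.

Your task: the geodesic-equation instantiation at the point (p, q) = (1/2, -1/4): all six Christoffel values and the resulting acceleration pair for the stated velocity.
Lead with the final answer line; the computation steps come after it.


Answer: Gamma_ppp = 8/13, Gamma_ppq = 0, Gamma_pqq = -17/13, Gamma_qpp = 0, Gamma_qpq = 4/17, Gamma_qqq = 0; accelerations (d^2p/dtau^2, d^2q/dtau^2) = (135/52, 9/17)

E = 13/4, F = 0, G = 289/16 at the point
E_p = 4, E_q = 0, F_p = 0, F_q = 0, G_p = 17/2, G_q = 0
EG - F^2 = 3757/64;  g^inv = (64/3757) * [[289/16, 0], [0, 13/4]]
first-kind symbols [ij,l] = (1/2)(d_i g_jl + d_j g_il - d_l g_ij): [pp,p] = E_p/2 = 2, [pp,q] = F_p - E_q/2 = 0, [pq,p] = E_q/2 = 0, [pq,q] = G_p/2 = 17/4, [qq,p] = F_q - G_p/2 = -17/4, [qq,q] = G_q/2 = 0
Gamma^p_ij = (G*[ij,p] - F*[ij,q])/(EG - F^2), Gamma^q_ij = (E*[ij,q] - F*[ij,p])/(EG - F^2)
Gamma_ppp = 8/13, Gamma_ppq = 0, Gamma_pqq = -17/13, Gamma_qpp = 0, Gamma_qpq = 4/17, Gamma_qqq = 0
d^2p/dtau^2 = -(Gamma_ppp*(3/4)^2 + 2*Gamma_ppq*(3/4)*(-3/2) + Gamma_pqq*(-3/2)^2) = 135/52
d^2q/dtau^2 = -(Gamma_qpp*(3/4)^2 + 2*Gamma_qpq*(3/4)*(-3/2) + Gamma_qqq*(-3/2)^2) = 9/17


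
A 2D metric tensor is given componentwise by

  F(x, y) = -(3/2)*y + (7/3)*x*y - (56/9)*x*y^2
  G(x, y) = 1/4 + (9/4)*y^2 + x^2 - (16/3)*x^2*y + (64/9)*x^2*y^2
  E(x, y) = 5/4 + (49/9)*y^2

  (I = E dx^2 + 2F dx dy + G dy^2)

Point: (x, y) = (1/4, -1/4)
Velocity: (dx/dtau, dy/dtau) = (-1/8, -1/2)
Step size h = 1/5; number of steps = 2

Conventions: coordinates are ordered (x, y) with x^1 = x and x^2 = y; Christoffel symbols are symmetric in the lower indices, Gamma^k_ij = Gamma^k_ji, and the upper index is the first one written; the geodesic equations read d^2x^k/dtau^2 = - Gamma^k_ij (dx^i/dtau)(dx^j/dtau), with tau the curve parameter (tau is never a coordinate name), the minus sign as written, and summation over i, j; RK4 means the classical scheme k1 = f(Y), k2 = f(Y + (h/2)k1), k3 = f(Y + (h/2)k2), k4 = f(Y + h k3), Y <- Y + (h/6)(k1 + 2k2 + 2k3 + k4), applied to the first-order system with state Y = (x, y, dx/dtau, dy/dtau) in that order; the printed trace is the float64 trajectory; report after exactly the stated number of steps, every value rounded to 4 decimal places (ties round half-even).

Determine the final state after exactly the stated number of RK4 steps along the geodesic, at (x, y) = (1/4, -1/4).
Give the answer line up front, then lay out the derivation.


Answer: x = 0.2145, y = -0.4361, dx/dtau = -0.0605, dy/dtau = -0.4293

f(Y) = (dx/dtau, dy/dtau, -Gamma^x_ij Y'^i Y'^j, -Gamma^y_ij Y'^i Y'^j) with the Gammas evaluated at the stage position; h = 0.200000; intermediate values shown to 6 dp
step 0: x = 0.2500, y = -0.2500, dx/dtau = -0.1250, dy/dtau = -0.5000
step 1:
  k1: at (x, y) = (0.250000, -0.250000), (dx/dtau, dy/dtau) = (-0.125000, -0.500000); Gamma_xxx = -0.058317, Gamma_xxy = -0.976967, Gamma_xyy = -0.408380, Gamma_yxx = 0.702868, Gamma_yxy = 1.459229, Gamma_yyy = -1.393733; k1 = (-0.125000, -0.500000, 0.225127, 0.155047)
  k2: at (x, y) = (0.237500, -0.300000), (dx/dtau, dy/dtau) = (-0.102487, -0.484495); Gamma_xxx = -0.051985, Gamma_xxy = -1.065551, Gamma_xyy = -0.354551, Gamma_yxx = 0.600026, Gamma_yxy = 1.464184, Gamma_yyy = -1.404632; k2 = (-0.102487, -0.484495, 0.189591, 0.178008)
  k3: at (x, y) = (0.239751, -0.298450), (dx/dtau, dy/dtau) = (-0.106041, -0.482199); Gamma_xxx = -0.051177, Gamma_xxy = -1.061225, Gamma_xyy = -0.354711, Gamma_yxx = 0.600585, Gamma_yxy = 1.462925, Gamma_yyy = -1.406656; k3 = (-0.106041, -0.482199, 0.191578, 0.170710)
  k4: at (x, y) = (0.228792, -0.346440), (dx/dtau, dy/dtau) = (-0.086684, -0.465858); Gamma_xxx = -0.040725, Gamma_xxy = -1.115084, Gamma_xyy = -0.314062, Gamma_yxx = 0.473099, Gamma_yxy = 1.442316, Gamma_yyy = -1.396183; k4 = (-0.086684, -0.465858, 0.158525, 0.182961)
  Y <- Y + (h/6)(k1 + 2k2 + 2k3 + k4): x = 0.2290, y = -0.3466, dx/dtau = -0.0868, dy/dtau = -0.4655
step 2:
  k1: at (x, y) = (0.229042, -0.346642), (dx/dtau, dy/dtau) = (-0.086800, -0.465485); Gamma_xxx = -0.040528, Gamma_xxy = -1.114881, Gamma_xyy = -0.313772, Gamma_yxx = 0.472131, Gamma_yxy = 1.441905, Gamma_yyy = -1.396329; k1 = (-0.086800, -0.465485, 0.158384, 0.182476)
  k2: at (x, y) = (0.220362, -0.393190), (dx/dtau, dy/dtau) = (-0.070962, -0.447238); Gamma_xxx = -0.027885, Gamma_xxy = -1.141287, Gamma_xyy = -0.282653, Gamma_yxx = 0.332090, Gamma_yxy = 1.403629, Gamma_yyy = -1.372592; k2 = (-0.070962, -0.447238, 0.129119, 0.183782)
  k3: at (x, y) = (0.221946, -0.391365), (dx/dtau, dy/dtau) = (-0.073888, -0.447107); Gamma_xxx = -0.027916, Gamma_xxy = -1.138951, Gamma_xyy = -0.283391, Gamma_yxx = 0.336560, Gamma_yxy = 1.404140, Gamma_yyy = -1.374436; k3 = (-0.073888, -0.447107, 0.132056, 0.180144)
  k4: at (x, y) = (0.214264, -0.436063), (dx/dtau, dy/dtau) = (-0.060389, -0.429456); Gamma_xxx = -0.015785, Gamma_xxy = -1.147342, Gamma_xyy = -0.260143, Gamma_yxx = 0.197582, Gamma_yxy = 1.357583, Gamma_yyy = -1.342634; k4 = (-0.060389, -0.429456, 0.107548, 0.176489)
  Y <- Y + (h/6)(k1 + 2k2 + 2k3 + k4): x = 0.2145, y = -0.4361, dx/dtau = -0.0605, dy/dtau = -0.4293


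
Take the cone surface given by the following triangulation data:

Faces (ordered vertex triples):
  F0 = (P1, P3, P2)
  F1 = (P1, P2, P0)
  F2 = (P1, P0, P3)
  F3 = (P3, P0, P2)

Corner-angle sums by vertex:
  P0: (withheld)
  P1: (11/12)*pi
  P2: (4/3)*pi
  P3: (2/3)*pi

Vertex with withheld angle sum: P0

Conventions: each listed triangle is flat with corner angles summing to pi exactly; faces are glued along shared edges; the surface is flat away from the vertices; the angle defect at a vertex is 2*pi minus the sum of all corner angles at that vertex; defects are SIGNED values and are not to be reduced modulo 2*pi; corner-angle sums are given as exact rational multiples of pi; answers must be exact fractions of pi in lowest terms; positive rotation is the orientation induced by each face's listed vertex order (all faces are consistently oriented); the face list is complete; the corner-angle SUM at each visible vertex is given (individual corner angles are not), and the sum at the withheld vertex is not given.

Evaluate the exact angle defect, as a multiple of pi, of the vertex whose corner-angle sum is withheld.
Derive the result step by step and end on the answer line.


V = 4, E = 6, F = 4; chi = V - E + F = 2
Gauss-Bonnet: total defect = 2*pi*chi = 4*pi; visible defects sum to (37/12)*pi

Answer: defect(P0) = (11/12)*pi


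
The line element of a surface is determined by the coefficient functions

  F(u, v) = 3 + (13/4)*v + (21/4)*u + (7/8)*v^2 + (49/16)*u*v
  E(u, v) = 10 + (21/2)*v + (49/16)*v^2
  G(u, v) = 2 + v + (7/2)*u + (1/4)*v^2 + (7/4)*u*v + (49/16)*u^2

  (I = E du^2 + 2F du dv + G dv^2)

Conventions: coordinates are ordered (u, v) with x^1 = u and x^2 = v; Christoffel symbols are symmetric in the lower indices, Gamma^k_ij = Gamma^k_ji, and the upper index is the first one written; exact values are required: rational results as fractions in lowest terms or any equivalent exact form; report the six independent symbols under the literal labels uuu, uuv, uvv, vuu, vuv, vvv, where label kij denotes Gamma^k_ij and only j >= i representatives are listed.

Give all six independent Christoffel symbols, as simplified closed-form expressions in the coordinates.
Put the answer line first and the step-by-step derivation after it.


Answer: Gamma_uuu = 0, Gamma_uuv = (49*v + 84)/(49*u^2 + 28*u*v + 56*u + 53*v^2 + 184*v + 176), Gamma_uvv = (14*v + 24)/(49*u^2 + 28*u*v + 56*u + 53*v^2 + 184*v + 176), Gamma_vuu = 0, Gamma_vuv = (49*u + 14*v + 28)/(49*u^2 + 28*u*v + 56*u + 53*v^2 + 184*v + 176), Gamma_vvv = (14*u + 4*v + 8)/(49*u^2 + 28*u*v + 56*u + 53*v^2 + 184*v + 176)

E = 10 + (21/2)*v + (49/16)*v^2; F = 3 + (13/4)*v + (21/4)*u + (7/8)*v^2 + (49/16)*u*v; G = 2 + v + (7/2)*u + (1/4)*v^2 + (7/4)*u*v + (49/16)*u^2
Gamma^k_ij = (1/2) g^{kl} (d_i g_jl + d_j g_il - d_l g_ij), with g^inv = (1/(EG-F^2)) [[G, -F], [-F, E]]
first partials: E_u = 0, E_v = 21/2 + (49/8)*v, F_u = 21/4 + (49/16)*v, F_v = 13/4 + (7/4)*v + (49/16)*u, G_u = 7/2 + (7/4)*v + (49/8)*u, G_v = 1 + (1/2)*v + (7/4)*u
D = EG - F^2 = 11 + (23/2)*v + (7/2)*u + (53/16)*v^2 + (7/4)*u*v + (49/16)*u^2
expanded: Gamma^u_uu = (G E_u - 2F F_u + F E_v)/(2D), Gamma^u_uv = (G E_v - F G_u)/(2D), Gamma^u_vv = (2G F_v - G G_u - F G_v)/(2D), Gamma^v_uu = (2E F_u - E E_v - F E_u)/(2D), Gamma^v_uv = (E G_u - F E_v)/(2D), Gamma^v_vv = (E G_v - 2F F_v + F G_u)/(2D); substitute and cancel common factors


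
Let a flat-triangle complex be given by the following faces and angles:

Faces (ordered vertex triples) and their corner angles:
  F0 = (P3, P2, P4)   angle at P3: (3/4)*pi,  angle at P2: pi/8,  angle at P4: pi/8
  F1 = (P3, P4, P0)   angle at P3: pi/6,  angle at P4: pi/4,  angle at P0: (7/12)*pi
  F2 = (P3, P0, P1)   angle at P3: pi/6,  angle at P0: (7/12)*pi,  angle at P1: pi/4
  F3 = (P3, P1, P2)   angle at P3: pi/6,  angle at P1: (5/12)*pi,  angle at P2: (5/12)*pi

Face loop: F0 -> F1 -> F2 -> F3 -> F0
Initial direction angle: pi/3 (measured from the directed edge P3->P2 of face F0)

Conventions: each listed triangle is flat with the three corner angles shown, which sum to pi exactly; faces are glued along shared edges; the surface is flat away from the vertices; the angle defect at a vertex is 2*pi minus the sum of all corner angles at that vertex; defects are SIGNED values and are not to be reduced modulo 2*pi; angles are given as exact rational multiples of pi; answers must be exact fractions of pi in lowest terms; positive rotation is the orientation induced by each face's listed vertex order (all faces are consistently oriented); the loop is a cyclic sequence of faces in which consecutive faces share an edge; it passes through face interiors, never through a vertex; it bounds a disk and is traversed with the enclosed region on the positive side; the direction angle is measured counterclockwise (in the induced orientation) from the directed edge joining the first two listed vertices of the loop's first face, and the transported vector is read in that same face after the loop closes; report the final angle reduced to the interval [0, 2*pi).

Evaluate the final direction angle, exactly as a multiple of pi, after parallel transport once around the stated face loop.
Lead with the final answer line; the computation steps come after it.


Answer: final direction angle = (13/12)*pi

enclosed vertex P3: corner angles sum to (5/4)*pi, defect = 2*pi - (5/4)*pi = (3/4)*pi
the rotation equals the total enclosed defect, so the final angle is initial + defects (mod 2*pi)
final angle = pi/3 + (3/4)*pi = (13/12)*pi (mod 2*pi)
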